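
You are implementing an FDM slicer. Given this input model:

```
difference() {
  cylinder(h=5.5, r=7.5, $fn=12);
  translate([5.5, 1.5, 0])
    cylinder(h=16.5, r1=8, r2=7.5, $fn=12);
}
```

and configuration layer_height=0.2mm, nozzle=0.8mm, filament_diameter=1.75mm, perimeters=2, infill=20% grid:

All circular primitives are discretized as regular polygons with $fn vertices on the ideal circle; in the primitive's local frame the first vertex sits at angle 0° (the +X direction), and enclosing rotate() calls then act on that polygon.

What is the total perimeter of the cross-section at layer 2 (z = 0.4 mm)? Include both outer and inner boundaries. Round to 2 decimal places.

45.97 mm

At z = 0.4 mm: the r=7.5 cylinder contributes a regular 12-gon of circumradius 7.5 (perimeter = 2·12·7.500·sin(180°/12) = 46.59 mm); the cone at (5.5, 1.5) (r1=8→r2=7.5) has section circumradius 7.988 here — a regular 12-gon (perimeter = 2·12·7.988·sin(180°/12) = 49.62 mm); Subtracting the remaining from the first: starting from the r=7.5 cylinder, the cone at (5.5, 1.5) partially overlaps it — only the 95.37 mm² overlap (of its 191.42 mm²) is removed, clipping the outline — boundary = 45.97 mm. Overall, the cross-section is a single solid region. Total boundary length (outer) = 45.97 mm.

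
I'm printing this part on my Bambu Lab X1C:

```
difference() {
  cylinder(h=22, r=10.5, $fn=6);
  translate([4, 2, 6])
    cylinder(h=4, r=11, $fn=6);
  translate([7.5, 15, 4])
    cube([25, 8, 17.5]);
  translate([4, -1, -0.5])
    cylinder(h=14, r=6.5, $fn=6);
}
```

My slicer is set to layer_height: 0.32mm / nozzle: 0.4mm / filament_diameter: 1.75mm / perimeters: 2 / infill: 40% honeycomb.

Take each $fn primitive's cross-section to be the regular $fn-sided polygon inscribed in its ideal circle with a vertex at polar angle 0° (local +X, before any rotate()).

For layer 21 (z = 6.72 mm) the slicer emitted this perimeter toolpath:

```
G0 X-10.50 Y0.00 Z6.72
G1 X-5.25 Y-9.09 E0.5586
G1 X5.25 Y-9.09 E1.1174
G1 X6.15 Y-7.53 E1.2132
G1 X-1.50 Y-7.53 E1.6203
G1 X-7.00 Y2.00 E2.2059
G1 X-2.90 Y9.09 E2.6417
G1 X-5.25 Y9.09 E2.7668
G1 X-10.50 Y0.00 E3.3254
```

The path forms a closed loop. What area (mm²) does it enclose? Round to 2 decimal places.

76.46 mm²

Apply the shoelace formula to the sequence of (X, Y) vertices; enclosed area = 76.46 mm².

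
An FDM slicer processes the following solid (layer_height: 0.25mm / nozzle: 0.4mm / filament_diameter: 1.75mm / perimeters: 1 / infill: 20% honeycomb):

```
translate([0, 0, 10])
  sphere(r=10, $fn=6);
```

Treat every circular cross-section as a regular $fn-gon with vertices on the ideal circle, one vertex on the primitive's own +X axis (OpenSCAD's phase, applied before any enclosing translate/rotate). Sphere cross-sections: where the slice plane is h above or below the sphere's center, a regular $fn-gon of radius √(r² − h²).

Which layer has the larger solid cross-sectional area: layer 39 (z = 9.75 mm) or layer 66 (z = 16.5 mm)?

layer 39 (z = 9.75 mm)

Layer 39 (z = 9.75): the r=10 sphere contributes a regular 6-gon of circumradius √(10²−0.25²) = 9.997 (area = (6/2)·9.997²·sin(360°/6) = 259.65 mm²). So its area = 259.65 mm². Layer 66 (z = 16.5): the r=10 sphere slices to a regular 6-gon of circumradius 7.599 (√(r²−h²) with h=6.5 from center) (area = (6/2)·7.599²·sin(360°/6) = 150.04 mm²). So its area = 150.04 mm². Layer 39 is larger (259.65 vs 150.04 mm²).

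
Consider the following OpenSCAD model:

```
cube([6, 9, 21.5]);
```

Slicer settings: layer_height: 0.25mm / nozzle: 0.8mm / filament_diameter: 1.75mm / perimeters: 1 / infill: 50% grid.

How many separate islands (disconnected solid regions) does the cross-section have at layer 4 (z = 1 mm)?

At z = 1 mm: the 6×9 cube contributes its full rectangle. Overall, the cross-section is a single solid region. Island count = 1.

1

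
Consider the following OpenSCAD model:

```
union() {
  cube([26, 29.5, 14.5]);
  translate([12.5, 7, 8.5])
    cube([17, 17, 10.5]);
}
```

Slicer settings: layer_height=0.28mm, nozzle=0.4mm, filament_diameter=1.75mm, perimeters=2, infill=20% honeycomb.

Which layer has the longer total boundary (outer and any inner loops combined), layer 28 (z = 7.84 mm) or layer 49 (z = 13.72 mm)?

Layer 28 (z = 7.84): the 26×29.5 cube contributes its full rectangle (perimeter 111.00 mm); the cube at (12.5, 7) does not reach this height (z outside [8.5, 19]); Merging all regions: only the 26×29.5 cube is present, so the union is just that shape — boundary = 111.00 mm. So its perimeter = 111.00 mm. Layer 49 (z = 13.72): the cube (footprint 26×29.5) is included at this height (perimeter 111.00 mm); the 17×17 cube at (12.5, 7) contributes its full rectangle (perimeter 68.00 mm); Taking the union: the regions partially overlap (shared area 229.50 mm²), so the edge portions inside another operand are dropped and the merged outline is re-measured after clipping — boundary = 118.00 mm. So its perimeter = 118.00 mm. Layer 49 is larger (118.00 vs 111.00 mm).

layer 49 (z = 13.72 mm)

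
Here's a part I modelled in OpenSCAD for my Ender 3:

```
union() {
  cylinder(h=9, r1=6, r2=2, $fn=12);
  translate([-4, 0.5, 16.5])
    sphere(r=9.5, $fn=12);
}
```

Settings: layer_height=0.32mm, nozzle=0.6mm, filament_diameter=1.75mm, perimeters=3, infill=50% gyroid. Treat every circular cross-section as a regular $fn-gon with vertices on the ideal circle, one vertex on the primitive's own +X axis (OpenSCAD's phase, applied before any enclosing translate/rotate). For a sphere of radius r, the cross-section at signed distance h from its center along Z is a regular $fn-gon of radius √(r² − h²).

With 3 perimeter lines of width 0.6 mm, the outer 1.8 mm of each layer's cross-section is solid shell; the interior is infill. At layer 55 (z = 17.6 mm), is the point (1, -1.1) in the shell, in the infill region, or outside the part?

infill

At z = 17.6 mm: the cone is absent (z outside [0, 9]); the r=9.5 sphere at (-4, 0.5) contributes a regular 12-gon of circumradius √(9.5²−1.1²) = 9.436; Merging all regions: only the r=9.5 sphere at (-4, 0.5) is present, so the union is just that shape — 1 connected region. Overall, the cross-section is a single solid region. The nearest boundary edge runs (4.17, -4.22)→(5.44, 0.50); distance from the point to it = 3.87 mm. The point is inside the cross-section and 3.87 mm from the nearest boundary — more than the 1.8 mm shell width (3 × 0.6), so it's in the infill interior.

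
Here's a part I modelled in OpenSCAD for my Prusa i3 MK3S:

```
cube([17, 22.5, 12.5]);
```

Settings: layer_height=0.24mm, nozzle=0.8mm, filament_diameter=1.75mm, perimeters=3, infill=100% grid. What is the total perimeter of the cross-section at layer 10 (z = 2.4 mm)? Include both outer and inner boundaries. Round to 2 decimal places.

79.00 mm

At z = 2.4 mm: the cube (footprint 17×22.5) is included at this height (perimeter 79.00 mm). Overall, the cross-section is a single solid region. Total boundary length (outer) = 79.00 mm.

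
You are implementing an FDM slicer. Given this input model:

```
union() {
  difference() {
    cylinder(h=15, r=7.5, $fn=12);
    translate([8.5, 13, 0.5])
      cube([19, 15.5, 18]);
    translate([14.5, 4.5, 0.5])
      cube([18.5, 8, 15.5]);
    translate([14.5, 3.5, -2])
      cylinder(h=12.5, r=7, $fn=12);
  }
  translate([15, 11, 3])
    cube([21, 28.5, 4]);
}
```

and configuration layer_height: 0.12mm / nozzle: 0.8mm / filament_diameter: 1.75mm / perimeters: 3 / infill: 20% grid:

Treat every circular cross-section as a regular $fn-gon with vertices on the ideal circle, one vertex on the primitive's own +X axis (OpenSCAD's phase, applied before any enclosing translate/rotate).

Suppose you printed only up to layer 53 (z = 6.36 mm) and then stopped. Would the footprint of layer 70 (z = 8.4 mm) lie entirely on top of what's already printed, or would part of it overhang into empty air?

Compare the two slices. At z = 6.36: the cylinder: section is a regular 12-gon, circumradius r=7.5 (area = (12/2)·7.500²·sin(360°/12) = 168.75 mm²); the cube at (8.5, 13) is present — its section is the full 19×15.5 rectangle (area 294.50 mm²); the cube at (14.5, 4.5) (footprint 18.5×8) is included at this height (area 148.00 mm²); the cylinder at (14.5, 3.5): section is a regular 12-gon, circumradius r=7 (area = (12/2)·7.000²·sin(360°/12) = 147.00 mm²); After the difference (first − rest): starting from the r=7.5 cylinder (168.75 mm²), the 19×15.5 cube at (8.5, 13) misses the remaining region (no effect); the 18.5×8 cube at (14.5, 4.5) misses the remaining region (no effect); the r=7 cylinder at (14.5, 3.5) misses the remaining region (no effect) — area = 168.75 mm²; the cube at (15, 11) is present — its section is the full 21×28.5 rectangle (area 598.50 mm²); Merging all regions: the 2 present regions are separate (no shared area or edge), so areas and boundary lengths simply add and each stays a separate island — area = 767.25 mm². At z = 8.4: the r=7.5 cylinder gives a regular 12-gon of circumradius 7.5 (constant along its height) (area = (12/2)·7.500²·sin(360°/12) = 168.75 mm²); the cube at (8.5, 13) is present — its section is the full 19×15.5 rectangle (area 294.50 mm²); the 18.5×8 cube at (14.5, 4.5) contributes its full rectangle (area 148.00 mm²); the cylinder at (14.5, 3.5): section is a regular 12-gon, circumradius r=7 (area = (12/2)·7.000²·sin(360°/12) = 147.00 mm²); After the difference (first − rest): starting from the r=7.5 cylinder (168.75 mm²), the 19×15.5 cube at (8.5, 13) misses the remaining region (no effect); the 18.5×8 cube at (14.5, 4.5) misses the remaining region (no effect); the r=7 cylinder at (14.5, 3.5) misses the remaining region (no effect) — area = 168.75 mm²; the cube at (15, 11) does not reach this height (z outside [3, 7]); Merging all regions: only the result so far is present, so the union is just that shape — area = 168.75 mm². Checking containment: the cross-section at z = 8.4 is a subset of the cross-section at z = 6.36.

entirely on top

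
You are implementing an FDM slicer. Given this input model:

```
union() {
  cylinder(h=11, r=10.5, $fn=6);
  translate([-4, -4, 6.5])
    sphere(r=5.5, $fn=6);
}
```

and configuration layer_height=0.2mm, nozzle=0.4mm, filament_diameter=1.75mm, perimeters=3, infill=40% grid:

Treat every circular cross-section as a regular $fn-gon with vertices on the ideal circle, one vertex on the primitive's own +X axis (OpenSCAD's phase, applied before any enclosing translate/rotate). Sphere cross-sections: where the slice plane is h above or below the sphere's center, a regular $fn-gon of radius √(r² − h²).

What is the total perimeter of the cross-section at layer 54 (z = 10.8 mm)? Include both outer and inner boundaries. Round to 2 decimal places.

63.00 mm

At z = 10.8 mm: the r=10.5 cylinder gives a regular 6-gon of circumradius 10.5 (constant along its height) (perimeter = 2·6·10.500·sin(180°/6) = 63.00 mm); the r=5.5 sphere at (-4, -4) contributes a regular 6-gon of circumradius √(5.5²−4.3²) = 3.429 (perimeter = 2·6·3.429·sin(180°/6) = 20.58 mm); Merging all regions: the r=5.5 sphere at (-4, -4) lies entirely inside the r=10.5 cylinder, so the union is just the r=10.5 cylinder — boundary = 63.00 mm. Overall, the cross-section is a single solid region. Total boundary length (outer) = 63.00 mm.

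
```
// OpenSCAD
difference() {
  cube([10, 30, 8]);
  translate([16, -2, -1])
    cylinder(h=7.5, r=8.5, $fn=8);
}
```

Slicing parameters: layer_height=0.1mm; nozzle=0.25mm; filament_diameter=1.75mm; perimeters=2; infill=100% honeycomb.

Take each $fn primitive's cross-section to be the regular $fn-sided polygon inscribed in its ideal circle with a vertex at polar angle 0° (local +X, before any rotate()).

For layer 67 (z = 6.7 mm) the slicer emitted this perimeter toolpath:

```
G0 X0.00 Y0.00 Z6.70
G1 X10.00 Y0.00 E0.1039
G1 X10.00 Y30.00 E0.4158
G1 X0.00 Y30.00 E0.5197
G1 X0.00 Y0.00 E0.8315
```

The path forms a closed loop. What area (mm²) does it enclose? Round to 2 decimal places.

Apply the shoelace formula to the sequence of (X, Y) vertices; enclosed area = 300.00 mm².

300.00 mm²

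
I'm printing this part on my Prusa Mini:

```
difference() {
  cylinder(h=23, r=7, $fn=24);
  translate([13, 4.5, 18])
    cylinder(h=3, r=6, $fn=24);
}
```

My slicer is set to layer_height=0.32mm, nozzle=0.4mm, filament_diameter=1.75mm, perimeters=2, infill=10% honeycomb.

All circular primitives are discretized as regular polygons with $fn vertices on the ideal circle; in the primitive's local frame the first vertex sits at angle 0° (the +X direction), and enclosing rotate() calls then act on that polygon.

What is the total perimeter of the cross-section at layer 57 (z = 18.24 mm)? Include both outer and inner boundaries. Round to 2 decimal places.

43.86 mm

At z = 18.24 mm: the r=7 cylinder contributes a regular 24-gon of circumradius 7 (perimeter = 2·24·7.000·sin(180°/24) = 43.86 mm); the r=6 cylinder at (13, 4.5) gives a regular 24-gon of circumradius 6 (constant along its height) (perimeter = 2·24·6.000·sin(180°/24) = 37.59 mm); After the difference (first − rest): starting from the r=7 cylinder, the r=6 cylinder at (13, 4.5) misses the remaining region (no effect) — boundary = 43.86 mm. Overall, the cross-section is a single solid region. Total boundary length (outer) = 43.86 mm.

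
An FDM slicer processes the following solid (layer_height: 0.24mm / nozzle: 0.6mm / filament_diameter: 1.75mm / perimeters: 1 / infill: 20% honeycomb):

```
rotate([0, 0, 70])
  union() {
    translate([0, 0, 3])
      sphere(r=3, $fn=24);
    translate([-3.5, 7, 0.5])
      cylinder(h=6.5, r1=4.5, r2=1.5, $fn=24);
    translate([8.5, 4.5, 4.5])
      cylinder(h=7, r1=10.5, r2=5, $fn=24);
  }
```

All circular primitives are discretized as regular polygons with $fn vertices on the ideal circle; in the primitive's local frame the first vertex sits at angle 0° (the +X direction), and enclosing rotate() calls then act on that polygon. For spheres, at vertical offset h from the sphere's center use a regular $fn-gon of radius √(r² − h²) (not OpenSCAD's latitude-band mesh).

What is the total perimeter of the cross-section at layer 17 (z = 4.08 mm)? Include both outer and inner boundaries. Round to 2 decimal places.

35.38 mm

At z = 4.08 mm: the r=3 sphere contributes a regular 24-gon of circumradius √(3²−1.08²) = 2.799 (perimeter = 2·24·2.799·sin(180°/24) = 17.54 mm); the cone at (-3.5, 7): at t=0.551 of its height the radius interpolates to r₁+(r₂−r₁)t = 2.848, giving a regular 24-gon of that circumradius (perimeter = 2·24·2.848·sin(180°/24) = 17.84 mm); the cone at (8.5, 4.5) does not reach this height (z outside [4.5, 11.5]); Merging all regions: the 2 present regions are separate (no shared area or edge), so areas and boundary lengths simply add and each stays a separate island — boundary = 35.38 mm; (whole slice rotated 70° about Z — lengths, areas and connectivity unchanged). Overall, the cross-section has 2 separate islands. Total boundary length (outer) = 35.38 mm.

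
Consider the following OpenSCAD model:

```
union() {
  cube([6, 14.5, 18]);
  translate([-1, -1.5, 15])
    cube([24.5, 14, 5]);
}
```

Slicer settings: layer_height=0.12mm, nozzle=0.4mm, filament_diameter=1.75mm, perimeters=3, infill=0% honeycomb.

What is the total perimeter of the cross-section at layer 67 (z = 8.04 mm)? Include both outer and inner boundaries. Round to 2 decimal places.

41.00 mm

At z = 8.04 mm: the cube (footprint 6×14.5) is included at this height (perimeter 41.00 mm); the cube at (-1, -1.5) is not intersected at this z (z outside [15, 20]); Combining (union): only the 6×14.5 cube is present, so the union is just that shape — boundary = 41.00 mm. Overall, the cross-section is a single solid region. Total boundary length (outer) = 41.00 mm.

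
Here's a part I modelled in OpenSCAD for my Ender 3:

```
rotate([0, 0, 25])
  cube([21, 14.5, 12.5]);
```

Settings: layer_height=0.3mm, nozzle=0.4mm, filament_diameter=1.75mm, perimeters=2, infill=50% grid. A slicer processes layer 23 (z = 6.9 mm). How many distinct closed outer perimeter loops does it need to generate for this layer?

At z = 6.9 mm: the 21×14.5 cube contributes its full rectangle; (rotated 25° about Z; rotation is an isometry so areas/perimeters/island counts are preserved). The result has 1 disconnected region.

1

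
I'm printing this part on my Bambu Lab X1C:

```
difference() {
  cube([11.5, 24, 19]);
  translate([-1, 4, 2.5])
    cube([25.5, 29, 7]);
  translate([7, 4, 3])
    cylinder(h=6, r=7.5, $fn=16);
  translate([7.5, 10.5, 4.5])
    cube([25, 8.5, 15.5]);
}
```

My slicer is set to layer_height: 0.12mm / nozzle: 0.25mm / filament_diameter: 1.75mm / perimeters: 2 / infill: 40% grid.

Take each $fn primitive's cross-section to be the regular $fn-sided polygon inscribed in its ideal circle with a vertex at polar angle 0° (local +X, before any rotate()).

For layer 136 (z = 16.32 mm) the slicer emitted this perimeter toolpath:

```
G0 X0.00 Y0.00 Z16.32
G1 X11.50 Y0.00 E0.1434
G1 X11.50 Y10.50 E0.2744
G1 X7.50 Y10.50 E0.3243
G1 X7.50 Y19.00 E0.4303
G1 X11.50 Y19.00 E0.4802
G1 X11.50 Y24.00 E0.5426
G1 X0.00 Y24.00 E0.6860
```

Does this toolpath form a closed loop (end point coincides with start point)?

no

Start point (G0): (0.00, 0.00). End point (last G1): the path does not return to the start — open.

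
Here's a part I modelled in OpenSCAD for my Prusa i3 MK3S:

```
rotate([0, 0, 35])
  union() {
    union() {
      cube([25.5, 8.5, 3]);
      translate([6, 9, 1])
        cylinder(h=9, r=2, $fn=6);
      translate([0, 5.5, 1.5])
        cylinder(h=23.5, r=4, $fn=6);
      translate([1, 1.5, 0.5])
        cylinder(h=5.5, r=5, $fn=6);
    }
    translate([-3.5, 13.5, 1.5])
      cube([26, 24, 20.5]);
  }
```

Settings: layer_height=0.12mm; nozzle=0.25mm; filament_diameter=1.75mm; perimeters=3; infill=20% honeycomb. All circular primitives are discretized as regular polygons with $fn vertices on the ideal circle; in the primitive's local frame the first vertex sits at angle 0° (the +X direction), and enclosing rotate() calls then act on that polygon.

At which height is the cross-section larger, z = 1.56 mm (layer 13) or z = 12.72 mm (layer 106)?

layer 13 (z = 1.56 mm)

Layer 13 (z = 1.56): the cube (footprint 25.5×8.5) is included at this height (area 216.75 mm²); the r=2 cylinder at (6, 9) contributes a regular 6-gon of circumradius 2 (area = (6/2)·2.000²·sin(360°/6) = 10.39 mm²); the cylinder at (0, 5.5): section is a regular 6-gon, circumradius r=4 (area = (6/2)·4.000²·sin(360°/6) = 41.57 mm²); the r=5 cylinder at (1, 1.5) contributes a regular 6-gon of circumradius 5 (area = (6/2)·5.000²·sin(360°/6) = 64.95 mm²); Combining (union): the regions partially overlap — summed areas 333.66 mm² minus the doubly-counted overlap 60.66 mm² gives 273.00 mm² — area = 273.00 mm²; the cube at (-3.5, 13.5) is present — its section is the full 26×24 rectangle (area 624.00 mm²); Taking the union: the 2 present regions are separate (no shared area or edge), so areas and boundary lengths simply add and each stays a separate island — area = 897.00 mm²; (rotated 35° about Z; rotation is an isometry so areas/perimeters/island counts are preserved). So its area = 897.00 mm². Layer 106 (z = 12.72): the cube does not reach this height (z outside [0, 3]); the cylinder at (6, 9) does not reach this height (z outside [1, 10]); the cylinder at (0, 5.5): section is a regular 6-gon, circumradius r=4 (area = (6/2)·4.000²·sin(360°/6) = 41.57 mm²); the cylinder at (1, 1.5) is absent (z outside [0.5, 6]); Merging all regions: only the r=4 cylinder at (0, 5.5) is present, so the union is just that shape — area = 41.57 mm²; the 26×24 cube at (-3.5, 13.5) contributes its full rectangle (area 624.00 mm²); Taking the union: the 2 present regions are separate (no shared area or edge), so areas and boundary lengths simply add and each stays a separate island — area = 665.57 mm²; (rotated 35° about Z; rotation is an isometry so areas/perimeters/island counts are preserved). So its area = 665.57 mm². Layer 13 is larger (897.00 vs 665.57 mm²).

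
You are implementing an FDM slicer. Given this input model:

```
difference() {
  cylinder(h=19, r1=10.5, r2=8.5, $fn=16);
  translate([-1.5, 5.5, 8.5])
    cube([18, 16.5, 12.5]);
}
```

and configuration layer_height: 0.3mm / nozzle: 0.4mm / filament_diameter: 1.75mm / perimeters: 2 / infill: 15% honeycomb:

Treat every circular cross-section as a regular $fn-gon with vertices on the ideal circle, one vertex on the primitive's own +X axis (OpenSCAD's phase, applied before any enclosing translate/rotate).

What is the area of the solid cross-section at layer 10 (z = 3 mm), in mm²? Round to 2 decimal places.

317.53 mm²

At z = 3 mm: the cone contributes a regular 16-gon of circumradius 10.184 (interpolated between r1=10.5 and r2=8.5 at t=0.158) (area = (16/2)·10.184²·sin(360°/16) = 317.53 mm²); the cube at (-1.5, 5.5) is absent (z outside [8.5, 21]); After the difference (first − rest): none of the subtracted shapes is present at this height, so the cone is unchanged — area = 317.53 mm². Overall, the cross-section is a single solid region. Net area = 317.53 mm².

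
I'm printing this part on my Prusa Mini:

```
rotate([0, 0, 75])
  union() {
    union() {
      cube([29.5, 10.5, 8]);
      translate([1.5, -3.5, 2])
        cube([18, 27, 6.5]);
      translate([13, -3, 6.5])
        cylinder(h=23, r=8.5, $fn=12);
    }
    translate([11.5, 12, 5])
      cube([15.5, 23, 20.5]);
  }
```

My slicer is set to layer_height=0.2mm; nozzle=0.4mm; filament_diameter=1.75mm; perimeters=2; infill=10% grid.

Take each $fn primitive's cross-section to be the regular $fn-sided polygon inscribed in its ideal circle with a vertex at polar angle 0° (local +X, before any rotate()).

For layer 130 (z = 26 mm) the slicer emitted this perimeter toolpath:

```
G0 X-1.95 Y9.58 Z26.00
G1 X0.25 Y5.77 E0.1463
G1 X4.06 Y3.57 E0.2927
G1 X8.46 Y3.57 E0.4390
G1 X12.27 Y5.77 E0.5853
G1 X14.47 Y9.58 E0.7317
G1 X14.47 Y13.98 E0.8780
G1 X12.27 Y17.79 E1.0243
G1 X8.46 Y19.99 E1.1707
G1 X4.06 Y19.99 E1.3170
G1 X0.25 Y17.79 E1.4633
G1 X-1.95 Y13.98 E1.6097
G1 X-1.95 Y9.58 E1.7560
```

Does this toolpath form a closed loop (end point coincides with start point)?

yes

Start point (G0): (-1.95, 9.58). End point (last G1): the path returns to the start — closed.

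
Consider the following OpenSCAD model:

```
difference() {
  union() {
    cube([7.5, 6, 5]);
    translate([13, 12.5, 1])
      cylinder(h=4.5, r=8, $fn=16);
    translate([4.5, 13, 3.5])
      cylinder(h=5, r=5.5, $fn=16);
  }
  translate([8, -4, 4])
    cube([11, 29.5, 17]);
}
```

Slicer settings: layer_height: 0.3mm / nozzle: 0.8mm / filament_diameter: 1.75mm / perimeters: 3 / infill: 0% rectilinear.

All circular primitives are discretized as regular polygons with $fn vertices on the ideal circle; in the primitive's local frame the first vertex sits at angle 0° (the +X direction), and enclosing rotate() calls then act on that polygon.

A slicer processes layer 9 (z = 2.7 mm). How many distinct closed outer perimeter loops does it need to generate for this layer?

2

At z = 2.7 mm: the cube (footprint 7.5×6) is included at this height; the r=8 cylinder at (13, 12.5) contributes a regular 16-gon of circumradius 8; the cylinder at (4.5, 13) does not reach this height (z outside [3.5, 8.5]); Combining (union): the 2 present regions are separate (no shared area or edge), so areas and boundary lengths simply add and each stays a separate island — 2 connected regions; the cube at (8, -4) is absent (z outside [4, 21]); After the difference (first − rest): none of the subtracted shapes is present at this height, so the result so far is unchanged — 2 connected regions. The result has 2 disconnected regions.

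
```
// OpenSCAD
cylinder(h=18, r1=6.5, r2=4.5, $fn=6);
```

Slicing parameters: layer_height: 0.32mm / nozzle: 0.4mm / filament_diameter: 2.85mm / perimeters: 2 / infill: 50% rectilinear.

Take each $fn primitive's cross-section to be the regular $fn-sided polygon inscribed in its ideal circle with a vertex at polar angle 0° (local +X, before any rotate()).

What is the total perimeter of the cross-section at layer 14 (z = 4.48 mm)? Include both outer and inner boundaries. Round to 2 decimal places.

At z = 4.48 mm: the cone contributes a regular 6-gon of circumradius 6.002 (interpolated between r1=6.5 and r2=4.5 at t=0.249) (perimeter = 2·6·6.002·sin(180°/6) = 36.01 mm). Overall, the cross-section is a single solid region. Total boundary length (outer) = 36.01 mm.

36.01 mm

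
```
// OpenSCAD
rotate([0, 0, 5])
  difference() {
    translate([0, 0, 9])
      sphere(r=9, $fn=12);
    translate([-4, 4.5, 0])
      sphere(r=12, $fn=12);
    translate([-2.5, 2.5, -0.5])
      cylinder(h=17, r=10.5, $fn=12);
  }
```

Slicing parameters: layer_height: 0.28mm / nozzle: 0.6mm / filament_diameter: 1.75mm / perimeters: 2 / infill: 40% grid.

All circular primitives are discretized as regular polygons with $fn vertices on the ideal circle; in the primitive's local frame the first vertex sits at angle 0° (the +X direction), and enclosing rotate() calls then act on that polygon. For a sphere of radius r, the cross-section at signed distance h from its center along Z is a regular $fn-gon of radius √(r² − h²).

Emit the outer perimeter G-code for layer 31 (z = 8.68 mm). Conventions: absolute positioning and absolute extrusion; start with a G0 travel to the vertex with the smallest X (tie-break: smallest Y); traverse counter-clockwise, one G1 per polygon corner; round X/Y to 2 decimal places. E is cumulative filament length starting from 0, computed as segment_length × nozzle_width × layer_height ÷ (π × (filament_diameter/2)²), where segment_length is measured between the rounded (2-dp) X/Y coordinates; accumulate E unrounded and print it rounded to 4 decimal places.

G0 X-4.28 Y-7.75 Z8.68
G1 X-3.80 Y-8.15 E0.0436
G1 X0.78 Y-8.96 E0.3685
G1 X5.16 Y-7.37 E0.6940
G1 X8.15 Y-3.80 E1.0192
G1 X8.96 Y0.78 E1.3441
G1 X7.37 Y5.16 E1.6695
G1 X6.89 Y5.56 E1.7132
G1 X7.75 Y3.19 E1.8893
G1 X6.81 Y-2.16 E2.2687
G1 X3.31 Y-6.33 E2.6489
G1 X-1.79 Y-8.19 E3.0281
G1 X-4.28 Y-7.75 E3.2047

At z = 8.68 mm: the sphere: section is a regular 12-gon, circumradius = √(r²−h²) = √(9²−0.32²) = 8.994; the r=12 sphere at (-4, 4.5) contributes a regular 12-gon of circumradius √(12²−8.68²) = 8.286; the r=10.5 cylinder at (-2.5, 2.5) contributes a regular 12-gon of circumradius 10.5; Taking the first minus the rest: starting from the r=9 sphere, the r=12 sphere at (-4, 4.5) partially overlaps it — only the 124.04 mm² overlap (of its 205.97 mm²) is removed, clipping the outline; the r=10.5 cylinder at (-2.5, 2.5) partially overlaps it — only the 89.68 mm² overlap (of its 330.75 mm²) is removed, clipping the outline — 1 connected region; (rotated 5° about Z; rotation is an isometry so areas/perimeters/island counts are preserved). The outline is a single polygon with 12 vertices. Extrusion per mm of travel: 0.6 × 0.28 / (π × 0.875²) = 0.069846. Accumulating E over each segment gives final E = 3.2047.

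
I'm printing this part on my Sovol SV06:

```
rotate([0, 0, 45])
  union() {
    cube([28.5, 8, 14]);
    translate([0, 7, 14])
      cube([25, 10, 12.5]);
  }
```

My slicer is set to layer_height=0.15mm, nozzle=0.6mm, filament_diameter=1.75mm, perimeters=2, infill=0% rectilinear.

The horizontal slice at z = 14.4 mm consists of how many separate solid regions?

At z = 14.4 mm: the cube is absent (z outside [0, 14]); the cube at (0, 7) (footprint 25×10) is included at this height; Combining (union): only the 25×10 cube at (0, 7) is present, so the union is just that shape — 1 connected region; (rotated 45° about Z; rotation is an isometry so areas/perimeters/island counts are preserved). The result has 1 disconnected region.

1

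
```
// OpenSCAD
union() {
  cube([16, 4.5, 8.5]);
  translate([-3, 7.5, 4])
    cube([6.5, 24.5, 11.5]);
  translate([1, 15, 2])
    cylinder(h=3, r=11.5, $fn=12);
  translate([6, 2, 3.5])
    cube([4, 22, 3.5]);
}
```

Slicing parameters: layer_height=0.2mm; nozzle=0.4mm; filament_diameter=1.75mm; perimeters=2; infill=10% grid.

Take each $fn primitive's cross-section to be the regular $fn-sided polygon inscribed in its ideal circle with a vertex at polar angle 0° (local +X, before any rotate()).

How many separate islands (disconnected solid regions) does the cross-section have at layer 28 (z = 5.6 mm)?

At z = 5.6 mm: the 16×4.5 cube contributes its full rectangle; the cube at (-3, 7.5) (footprint 6.5×24.5) is included at this height; the cylinder at (1, 15) does not reach this height (z outside [2, 5]); the cube at (6, 2) is present — its section is the full 4×22 rectangle; Merging all regions: the regions partially overlap (shared area 10.00 mm²), so overlapping operands fuse into one piece — 2 connected regions. Overall, the cross-section has 2 separate islands. Island count = 2.

2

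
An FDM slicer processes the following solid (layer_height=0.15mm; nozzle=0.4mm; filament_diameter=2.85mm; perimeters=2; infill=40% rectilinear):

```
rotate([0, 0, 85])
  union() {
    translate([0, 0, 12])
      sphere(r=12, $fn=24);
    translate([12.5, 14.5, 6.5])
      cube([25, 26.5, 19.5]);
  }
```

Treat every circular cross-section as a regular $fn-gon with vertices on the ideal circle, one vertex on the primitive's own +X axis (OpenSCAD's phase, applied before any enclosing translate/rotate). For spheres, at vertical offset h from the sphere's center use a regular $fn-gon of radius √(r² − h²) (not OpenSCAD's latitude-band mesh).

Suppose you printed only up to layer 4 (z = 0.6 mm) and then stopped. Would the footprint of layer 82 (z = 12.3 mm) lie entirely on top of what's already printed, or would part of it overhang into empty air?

part overhangs

Compare the two slices. At z = 0.6: the r=12 sphere slices to a regular 24-gon of circumradius 3.747 (√(r²−h²) with h=11.4 from center) (area = (24/2)·3.747²·sin(360°/24) = 43.61 mm²); the cube at (12.5, 14.5) is not intersected at this z (z outside [6.5, 26]); Taking the union: only the r=12 sphere is present, so the union is just that shape — area = 43.61 mm²; (rotated 85° about Z; rotation is an isometry so areas/perimeters/island counts are preserved). At z = 12.3: the sphere: section is a regular 24-gon, circumradius = √(r²−h²) = √(12²−0.3²) = 11.996 (area = (24/2)·11.996²·sin(360°/24) = 446.96 mm²); the 25×26.5 cube at (12.5, 14.5) contributes its full rectangle (area 662.50 mm²); Taking the union: the 2 present regions are separate (no shared area or edge), so areas and boundary lengths simply add and each stays a separate island — area = 1109.46 mm²; (rotated 85° about Z; rotation is an isometry so areas/perimeters/island counts are preserved). Checking containment: at z = 12.3 the cross-section extends beyond the z = 0.6 cross-section by about 1065.85 mm².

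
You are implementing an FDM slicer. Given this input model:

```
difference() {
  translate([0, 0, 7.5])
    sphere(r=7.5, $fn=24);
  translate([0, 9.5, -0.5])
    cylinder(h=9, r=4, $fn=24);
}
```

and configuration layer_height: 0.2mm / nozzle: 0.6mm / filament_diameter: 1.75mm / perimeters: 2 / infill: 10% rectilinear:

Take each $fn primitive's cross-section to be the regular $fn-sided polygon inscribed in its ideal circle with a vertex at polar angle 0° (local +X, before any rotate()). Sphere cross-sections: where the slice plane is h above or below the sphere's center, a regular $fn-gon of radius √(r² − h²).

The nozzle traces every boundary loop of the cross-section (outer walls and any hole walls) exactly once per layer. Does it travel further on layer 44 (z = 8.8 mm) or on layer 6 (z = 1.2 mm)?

Layer 44 (z = 8.8): the r=7.5 sphere slices to a regular 24-gon of circumradius 7.386 (√(r²−h²) with h=1.3 from center) (perimeter = 2·24·7.386·sin(180°/24) = 46.28 mm); the cylinder at (0, 9.5) does not reach this height (z outside [-0.5, 8.5]); Subtracting the remaining from the first: none of the subtracted shapes is present at this height, so the r=7.5 sphere is unchanged — boundary = 46.28 mm. So its perimeter = 46.28 mm. Layer 6 (z = 1.2): the r=7.5 sphere slices to a regular 24-gon of circumradius 4.069 (√(r²−h²) with h=6.3 from center) (perimeter = 2·24·4.069·sin(180°/24) = 25.50 mm); the r=4 cylinder at (0, 9.5) contributes a regular 24-gon of circumradius 4 (perimeter = 2·24·4.000·sin(180°/24) = 25.06 mm); Subtracting the remaining from the first: starting from the r=7.5 sphere, the r=4 cylinder at (0, 9.5) misses the remaining region (no effect) — boundary = 25.50 mm. So its perimeter = 25.50 mm. Layer 44 is larger (46.28 vs 25.50 mm).

layer 44 (z = 8.8 mm)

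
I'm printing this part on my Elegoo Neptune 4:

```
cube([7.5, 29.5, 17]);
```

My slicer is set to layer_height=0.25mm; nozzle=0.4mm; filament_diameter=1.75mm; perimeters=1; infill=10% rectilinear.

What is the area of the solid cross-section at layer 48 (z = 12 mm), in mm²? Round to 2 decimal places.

221.25 mm²

At z = 12 mm: the cube (footprint 7.5×29.5) is included at this height (area 221.25 mm²). Overall, the cross-section is a single solid region. Net area = 221.25 mm².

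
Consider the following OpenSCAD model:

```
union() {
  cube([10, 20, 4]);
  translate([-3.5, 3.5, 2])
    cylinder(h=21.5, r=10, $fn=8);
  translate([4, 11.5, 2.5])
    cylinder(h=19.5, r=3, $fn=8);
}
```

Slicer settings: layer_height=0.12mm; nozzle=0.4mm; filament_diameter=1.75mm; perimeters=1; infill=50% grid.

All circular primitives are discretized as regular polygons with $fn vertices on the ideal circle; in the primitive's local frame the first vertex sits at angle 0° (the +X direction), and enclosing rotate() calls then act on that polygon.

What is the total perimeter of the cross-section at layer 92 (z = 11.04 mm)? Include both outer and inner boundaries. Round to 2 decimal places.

69.68 mm

At z = 11.04 mm: the cube does not reach this height (z outside [0, 4]); the r=10 cylinder at (-3.5, 3.5) gives a regular 8-gon of circumradius 10 (constant along its height) (perimeter = 2·8·10.000·sin(180°/8) = 61.23 mm); the cylinder at (4, 11.5): section is a regular 8-gon, circumradius r=3 (perimeter = 2·8·3.000·sin(180°/8) = 18.37 mm); Merging all regions: the regions partially overlap (shared area 4.91 mm²), so the edge portions inside another operand are dropped and the merged outline is re-measured after clipping — boundary = 69.68 mm. Overall, the cross-section is a single solid region. Total boundary length (outer) = 69.68 mm.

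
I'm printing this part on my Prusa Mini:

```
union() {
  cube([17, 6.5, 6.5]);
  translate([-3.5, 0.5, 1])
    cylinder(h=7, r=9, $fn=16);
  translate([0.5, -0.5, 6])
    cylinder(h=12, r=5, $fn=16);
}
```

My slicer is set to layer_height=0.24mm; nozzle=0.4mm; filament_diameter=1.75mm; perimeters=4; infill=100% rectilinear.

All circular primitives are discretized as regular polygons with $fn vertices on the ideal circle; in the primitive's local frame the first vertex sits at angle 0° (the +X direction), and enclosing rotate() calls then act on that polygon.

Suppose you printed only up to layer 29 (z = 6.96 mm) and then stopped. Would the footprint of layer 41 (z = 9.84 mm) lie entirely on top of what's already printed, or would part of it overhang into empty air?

entirely on top

Compare the two slices. At z = 6.96: the cube does not reach this height (z outside [0, 6.5]); the r=9 cylinder at (-3.5, 0.5) gives a regular 16-gon of circumradius 9 (constant along its height) (area = (16/2)·9.000²·sin(360°/16) = 247.98 mm²); the cylinder at (0.5, -0.5): section is a regular 16-gon, circumradius r=5 (area = (16/2)·5.000²·sin(360°/16) = 76.54 mm²); Combining (union): the regions partially overlap — summed areas 324.52 mm² minus the doubly-counted overlap 76.06 mm² gives 248.45 mm² — area = 248.45 mm². At z = 9.84: the cube does not reach this height (z outside [0, 6.5]); the cylinder at (-3.5, 0.5) is absent (z outside [1, 8]); the r=5 cylinder at (0.5, -0.5) contributes a regular 16-gon of circumradius 5 (area = (16/2)·5.000²·sin(360°/16) = 76.54 mm²); Combining (union): only the r=5 cylinder at (0.5, -0.5) is present, so the union is just that shape — area = 76.54 mm². Checking containment: the cross-section at z = 9.84 is a subset of the cross-section at z = 6.96.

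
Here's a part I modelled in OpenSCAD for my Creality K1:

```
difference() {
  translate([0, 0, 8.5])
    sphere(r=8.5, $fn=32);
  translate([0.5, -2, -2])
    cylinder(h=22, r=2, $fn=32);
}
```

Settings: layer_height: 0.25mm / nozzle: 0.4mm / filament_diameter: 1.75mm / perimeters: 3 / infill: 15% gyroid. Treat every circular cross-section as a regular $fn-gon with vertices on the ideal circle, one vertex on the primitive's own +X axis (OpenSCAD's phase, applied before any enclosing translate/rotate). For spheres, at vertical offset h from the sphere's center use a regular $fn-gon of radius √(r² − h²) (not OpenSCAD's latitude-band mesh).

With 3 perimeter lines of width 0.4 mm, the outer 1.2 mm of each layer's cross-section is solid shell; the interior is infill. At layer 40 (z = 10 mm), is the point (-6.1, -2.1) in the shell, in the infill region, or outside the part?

infill

At z = 10 mm: the r=8.5 sphere contributes a regular 32-gon of circumradius √(8.5²−1.5²) = 8.367; the cylinder at (0.5, -2): section is a regular 32-gon, circumradius r=2; Taking the first minus the rest: starting from the r=8.5 sphere, the r=2 cylinder at (0.5, -2) lies wholly inside it (removes its full 12.49 mm² and its 12.55 mm outline becomes a hole wall) — 1 connected region with 1 hole. Overall, the cross-section is one region with 1 hole. The nearest boundary edge runs (-7.73, -3.20)→(-8.21, -1.63); distance from the point to it = 1.88 mm. The point is inside the cross-section and 1.88 mm from the nearest boundary — more than the 1.2 mm shell width (3 × 0.4), so it's in the infill interior.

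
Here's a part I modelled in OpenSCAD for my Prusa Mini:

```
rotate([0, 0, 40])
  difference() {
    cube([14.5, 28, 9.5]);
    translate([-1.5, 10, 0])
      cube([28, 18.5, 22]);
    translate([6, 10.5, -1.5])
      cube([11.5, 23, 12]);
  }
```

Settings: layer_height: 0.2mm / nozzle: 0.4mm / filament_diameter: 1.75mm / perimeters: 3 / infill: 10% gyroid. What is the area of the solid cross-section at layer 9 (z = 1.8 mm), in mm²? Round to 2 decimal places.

At z = 1.8 mm: the cube (footprint 14.5×28) is included at this height (area 406.00 mm²); the 28×18.5 cube at (-1.5, 10) contributes its full rectangle (area 518.00 mm²); the cube at (6, 10.5) is present — its section is the full 11.5×23 rectangle (area 264.50 mm²); Taking the first minus the rest: starting from the 14.5×28 cube (406.00 mm²), the 28×18.5 cube at (-1.5, 10) partially overlaps it — only the 261.00 mm² overlap (of its 518.00 mm²) is removed, clipping the outline; the 11.5×23 cube at (6, 10.5) misses the remaining region (no effect) — area = 145.00 mm²; (whole slice rotated 40° about Z — lengths, areas and connectivity unchanged). Overall, the cross-section is a single solid region. Net area = 145.00 mm².

145.00 mm²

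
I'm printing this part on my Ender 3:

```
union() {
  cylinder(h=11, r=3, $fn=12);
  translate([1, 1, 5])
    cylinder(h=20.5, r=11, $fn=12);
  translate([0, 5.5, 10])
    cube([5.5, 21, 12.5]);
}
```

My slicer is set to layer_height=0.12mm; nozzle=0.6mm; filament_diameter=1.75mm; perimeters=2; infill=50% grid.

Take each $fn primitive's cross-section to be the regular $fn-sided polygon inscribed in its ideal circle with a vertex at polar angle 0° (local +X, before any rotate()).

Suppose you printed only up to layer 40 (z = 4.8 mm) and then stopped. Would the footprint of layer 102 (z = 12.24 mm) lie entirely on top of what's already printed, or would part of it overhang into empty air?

Compare the two slices. At z = 4.8: the r=3 cylinder gives a regular 12-gon of circumradius 3 (constant along its height) (area = (12/2)·3.000²·sin(360°/12) = 27.00 mm²); the cylinder at (1, 1) is not intersected at this z (z outside [5, 25.5]); the cube at (0, 5.5) does not reach this height (z outside [10, 22.5]); Merging all regions: only the r=3 cylinder is present, so the union is just that shape — area = 27.00 mm². At z = 12.24: the cylinder is absent (z outside [0, 11]); the r=11 cylinder at (1, 1) contributes a regular 12-gon of circumradius 11 (area = (12/2)·11.000²·sin(360°/12) = 363.00 mm²); the 5.5×21 cube at (0, 5.5) contributes its full rectangle (area 115.50 mm²); Taking the union: the regions partially overlap — summed areas 478.50 mm² minus the doubly-counted overlap 32.90 mm² gives 445.60 mm² — area = 445.60 mm². Checking containment: at z = 12.24 the cross-section extends beyond the z = 4.8 cross-section by about 418.60 mm².

part overhangs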